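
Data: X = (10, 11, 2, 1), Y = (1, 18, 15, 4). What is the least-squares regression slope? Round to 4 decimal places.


b = sum((xi-xbar)(yi-ybar)) / sum((xi-xbar)^2)
n = 4, xbar = 24/4 = 6, ybar = 38/4 = 9.5
Sxy = sum((xi-xbar)(yi-ybar)) = 14
Sxx = sum((xi-xbar)^2) = 82
b = Sxy / Sxx = 7/41 ≈ 0.170732

0.1707


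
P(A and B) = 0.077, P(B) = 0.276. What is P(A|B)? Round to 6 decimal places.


P(A|B) = P(A and B) / P(B) = 0.077 / 0.276 = 77/276 ≈ 0.27898551

0.278986


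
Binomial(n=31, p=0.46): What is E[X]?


E[X] = n*p = 31 * 0.46 = 14.26

14.26


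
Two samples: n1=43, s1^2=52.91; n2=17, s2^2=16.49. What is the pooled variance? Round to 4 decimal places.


sp^2 = ((n1-1)*s1^2 + (n2-1)*s2^2)/(n1+n2-2)
(n1-1)*s1^2 = 42 * 52.91 = 2222.22
(n2-1)*s2^2 = 16 * 16.49 = 263.84
numerator = 2222.22 + 263.84 = 2486.06
n1+n2-2 = 58
sp^2 = 2486.06 / 58 = 124303/2900 ≈ 42.863103

42.8631


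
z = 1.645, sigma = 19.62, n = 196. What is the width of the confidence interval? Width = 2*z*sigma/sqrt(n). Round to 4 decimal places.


width = 2*z*sigma/sqrt(n)
2*z*sigma = 2 * 1.645 * 19.62 = 64.5498
sqrt(196) = 14
width = 64.5498 / 14 = 4.6107

4.6107


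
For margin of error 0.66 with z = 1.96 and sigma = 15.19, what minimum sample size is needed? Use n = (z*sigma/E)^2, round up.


z*sigma/E = 1.96 * 15.19 / 0.66 = 74431/1650 ≈ 45.109697
(z*sigma/E)^2 ≈ 2034.884761
round up: n = 2035

2035


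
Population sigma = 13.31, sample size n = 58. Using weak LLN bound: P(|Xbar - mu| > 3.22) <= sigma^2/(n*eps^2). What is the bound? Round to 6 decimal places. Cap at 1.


bound = min(1, sigma^2/(n*eps^2))
sigma^2 = 13.31^2 = 177.1561
n*eps^2 = 58 * 3.22^2 = 58 * 10.3684 = 601.3672
sigma^2/(n*eps^2) = 177.1561 / 601.3672 ≈ 0.29458890

0.294589


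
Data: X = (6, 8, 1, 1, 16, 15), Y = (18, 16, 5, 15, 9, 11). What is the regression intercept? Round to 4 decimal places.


a = ybar - b*xbar, where b = sum((xi-xbar)(yi-ybar)) / sum((xi-xbar)^2)
n = 6, xbar = 47/6 ≈ 7.833333, ybar = 74/6 = 37/3 ≈ 12.333333
Sxy = sum((xi-xbar)(yi-ybar)) = -44/3 ≈ -14.666667
Sxx = sum((xi-xbar)^2) = 1289/6 ≈ 214.833333
b = Sxy / Sxx = -88/1289 ≈ -0.068270
a = 12.333333 - (-0.068270) * 7.833333 = 16587/1289 ≈ 12.868115

12.8681


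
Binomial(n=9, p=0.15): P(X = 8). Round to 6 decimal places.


P = C(n,k) * p^k * (1-p)^(n-k)
C(9,8) = 9
p^k = 0.15^8 ≈ 0.0000002562891
(1-p)^(n-k) = 0.85^1 = 0.85
P = 9 * 0.0000002562891 * 0.85 ≈ 0.000002

0.000002


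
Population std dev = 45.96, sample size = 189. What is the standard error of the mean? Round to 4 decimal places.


SE = sigma / sqrt(n)
sqrt(189) ≈ 13.747727
SE = 45.96 / 13.747727 ≈ 3.343098

3.3431


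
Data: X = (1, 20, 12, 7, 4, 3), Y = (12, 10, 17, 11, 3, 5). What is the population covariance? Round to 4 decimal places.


Cov = (1/n)*sum((xi-xbar)(yi-ybar))
n = 6, xbar = 47/6 ≈ 7.833333, ybar = 58/6 = 29/3 ≈ 9.666667
sum((xi-xbar)(yi-ybar)) = 197/3 ≈ 65.666667
Cov = 65.666667 / 6 = 197/18 ≈ 10.944444

10.9444


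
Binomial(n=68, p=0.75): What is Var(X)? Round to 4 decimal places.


Var = n*p*(1-p) = 68 * 0.75 * 0.25 = 12.75

12.7500


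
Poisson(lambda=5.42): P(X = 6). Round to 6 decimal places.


P = e^(-lam) * lam^k / k!
e^(-5.42) ≈ 0.004427147
lam^k = 5.42^6 ≈ 25351.036423
k! = 6! = 720
P = 0.004427147 * 25351.036423 / 720 ≈ 0.155879

0.155879


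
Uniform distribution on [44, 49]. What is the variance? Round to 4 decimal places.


Var = (b-a)^2 / 12
(b-a)^2 = (49 - 44)^2 = 25
Var = 25/12 ≈ 2.083333

2.0833


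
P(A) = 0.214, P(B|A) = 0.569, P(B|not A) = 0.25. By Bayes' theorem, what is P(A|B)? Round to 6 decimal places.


P(A|B) = P(B|A)*P(A) / P(B), P(B) = P(B|A)*P(A) + P(B|not A)*P(not A)
P(B|A)*P(A) = 0.569 * 0.214 = 0.121766
P(B|not A)*P(not A) = 0.25 * 0.786 = 0.1965
P(B) = 0.121766 + 0.1965 = 0.318266
P(A|B) = 0.121766 / 0.318266 ≈ 0.38259192

0.382592


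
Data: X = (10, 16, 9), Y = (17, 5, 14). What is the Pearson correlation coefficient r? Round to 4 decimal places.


r = sum((xi-xbar)(yi-ybar)) / sqrt(sum((xi-xbar)^2) * sum((yi-ybar)^2))
n = 3, xbar = 35/3 ≈ 11.666667, ybar = 36/3 = 12
Sxy = sum((xi-xbar)(yi-ybar)) = -44
Sxx = sum((xi-xbar)^2) = 86/3 ≈ 28.666667
Syy = sum((yi-ybar)^2) = 78
sqrt(Sxx*Syy) ≈ 47.286362
r = Sxy / sqrt(Sxx*Syy) = -44 / 47.286362 ≈ -0.930501

-0.9305


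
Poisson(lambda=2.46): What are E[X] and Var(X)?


E[X] = Var(X) = lambda = 2.46

2.46, 2.46


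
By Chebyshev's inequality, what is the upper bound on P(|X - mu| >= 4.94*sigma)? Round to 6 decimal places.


P <= 1/k^2
k^2 = 4.94^2 = 24.4036
1/k^2 = 1 / 24.4036 ≈ 0.04097756

0.040978


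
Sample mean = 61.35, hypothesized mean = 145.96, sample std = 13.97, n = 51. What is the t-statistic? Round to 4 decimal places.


t = (xbar - mu0) / (s/sqrt(n))
xbar - mu0 = 61.35 - 145.96 = -84.61
sqrt(51) ≈ 7.14142843
s/sqrt(n) = 13.97 / 7.14142843 ≈ 1.95619128
t = -84.61 / 1.95619128 ≈ -43.252417

-43.2524


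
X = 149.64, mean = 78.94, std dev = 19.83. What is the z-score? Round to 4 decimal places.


z = (X - mu) / sigma
X - mu = 149.64 - 78.94 = 70.7
z = 70.7 / 19.83 = 7070/1983 ≈ 3.565305

3.5653


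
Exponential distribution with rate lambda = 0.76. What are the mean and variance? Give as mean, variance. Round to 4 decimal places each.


mean = 1/lam, var = 1/lam^2
mean = 1 / 0.76 = 25/19 ≈ 1.315789
lam^2 = 0.76^2 = 0.5776
var = 1 / 0.5776 = 625/361 ≈ 1.731302

1.3158, 1.7313


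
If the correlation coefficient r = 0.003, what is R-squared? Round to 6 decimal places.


R^2 = r^2 = (0.003)^2 = 0.000009

0.000009


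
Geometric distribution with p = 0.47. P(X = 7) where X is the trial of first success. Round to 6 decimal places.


P = (1-p)^(k-1) * p
(1-p)^(k-1) = 0.53^6 ≈ 0.02216436
P = 0.02216436 * 0.47 ≈ 0.01041725

0.010417


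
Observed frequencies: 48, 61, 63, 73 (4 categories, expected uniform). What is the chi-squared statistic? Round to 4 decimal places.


chi2 = sum((O-E)^2/E), E = total/4
total = 245, E = 245/4 = 61.25
(48 - 61.25)^2 / 61.25 = 175.5625 / 61.25 = 2809/980 ≈ 2.866327
(61 - 61.25)^2 / 61.25 = 0.0625 / 61.25 = 1/980 ≈ 0.001020
(63 - 61.25)^2 / 61.25 = 3.0625 / 61.25 = 0.05
(73 - 61.25)^2 / 61.25 = 138.0625 / 61.25 = 2209/980 ≈ 2.254082
chi2 = 181/35 ≈ 5.171429

5.1714


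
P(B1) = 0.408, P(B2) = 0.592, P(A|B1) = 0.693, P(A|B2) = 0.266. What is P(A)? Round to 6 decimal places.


P(A) = P(A|B1)*P(B1) + P(A|B2)*P(B2)
P(A|B1)*P(B1) = 0.693 * 0.408 = 0.282744
P(A|B2)*P(B2) = 0.266 * 0.592 = 0.157472
P(A) = 0.282744 + 0.157472 = 0.440216

0.440216


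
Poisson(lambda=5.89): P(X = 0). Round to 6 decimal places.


P = e^(-lam) * lam^k / k!
e^(-5.89) ≈ 0.002766977
lam^k = 5.89^0 = 1
k! = 0! = 1
P = 0.002766977 * 1 / 1 ≈ 0.002767

0.002767


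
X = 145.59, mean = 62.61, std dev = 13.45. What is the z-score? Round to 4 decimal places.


z = (X - mu) / sigma
X - mu = 145.59 - 62.61 = 82.98
z = 82.98 / 13.45 = 8298/1345 ≈ 6.169517

6.1695


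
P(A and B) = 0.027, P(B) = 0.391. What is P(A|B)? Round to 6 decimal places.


P(A|B) = P(A and B) / P(B) = 0.027 / 0.391 = 27/391 ≈ 0.06905371

0.069054


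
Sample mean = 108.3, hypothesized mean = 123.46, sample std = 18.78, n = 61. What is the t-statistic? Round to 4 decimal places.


t = (xbar - mu0) / (s/sqrt(n))
xbar - mu0 = 108.3 - 123.46 = -15.16
sqrt(61) ≈ 7.81024968
s/sqrt(n) = 18.78 / 7.81024968 ≈ 2.40453261
t = -15.16 / 2.40453261 ≈ -6.304760

-6.3048


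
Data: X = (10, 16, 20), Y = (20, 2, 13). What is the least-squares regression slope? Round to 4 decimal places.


b = sum((xi-xbar)(yi-ybar)) / sum((xi-xbar)^2)
n = 3, xbar = 46/3 ≈ 15.333333, ybar = 35/3 ≈ 11.666667
Sxy = sum((xi-xbar)(yi-ybar)) = -134/3 ≈ -44.666667
Sxx = sum((xi-xbar)^2) = 152/3 ≈ 50.666667
b = Sxy / Sxx = -67/76 ≈ -0.881579

-0.8816


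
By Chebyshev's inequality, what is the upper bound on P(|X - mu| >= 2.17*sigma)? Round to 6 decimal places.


P <= 1/k^2
k^2 = 2.17^2 = 4.7089
1/k^2 = 1 / 4.7089 ≈ 0.21236382

0.212364


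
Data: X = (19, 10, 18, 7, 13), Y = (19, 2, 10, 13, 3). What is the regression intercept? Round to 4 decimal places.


a = ybar - b*xbar, where b = sum((xi-xbar)(yi-ybar)) / sum((xi-xbar)^2)
n = 5, xbar = 67/5 = 13.4, ybar = 47/5 = 9.4
Sxy = sum((xi-xbar)(yi-ybar)) = 61.2
Sxx = sum((xi-xbar)^2) = 105.2
b = Sxy / Sxx = 153/263 ≈ 0.581749
a = 9.4 - 0.581749 * 13.4 = 422/263 ≈ 1.604563

1.6046


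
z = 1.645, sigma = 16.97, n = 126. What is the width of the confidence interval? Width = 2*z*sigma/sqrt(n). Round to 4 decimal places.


width = 2*z*sigma/sqrt(n)
2*z*sigma = 2 * 1.645 * 16.97 = 55.8313
sqrt(126) ≈ 11.224972
width = 55.8313 / 11.224972 ≈ 4.973848

4.9738


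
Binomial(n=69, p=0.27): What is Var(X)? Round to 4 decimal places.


Var = n*p*(1-p) = 69 * 0.27 * 0.73 = 13.5999

13.5999


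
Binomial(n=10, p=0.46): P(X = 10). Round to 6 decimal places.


P = C(n,k) * p^k * (1-p)^(n-k)
C(10,10) = 1
p^k = 0.46^10 ≈ 0.0004242075
(1-p)^(n-k) = 0.54^0 = 1
P = 1 * 0.0004242075 * 1 ≈ 0.000424

0.000424


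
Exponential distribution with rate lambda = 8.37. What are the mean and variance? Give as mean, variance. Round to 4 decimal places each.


mean = 1/lam, var = 1/lam^2
mean = 1 / 8.37 = 100/837 ≈ 0.119474
lam^2 = 8.37^2 = 70.0569
var = 1 / 70.0569 ≈ 0.014274

0.1195, 0.0143


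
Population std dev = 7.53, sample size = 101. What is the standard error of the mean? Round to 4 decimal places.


SE = sigma / sqrt(n)
sqrt(101) ≈ 10.049876
SE = 7.53 / 10.049876 ≈ 0.749263

0.7493


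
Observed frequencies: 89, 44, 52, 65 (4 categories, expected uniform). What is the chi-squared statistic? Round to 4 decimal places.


chi2 = sum((O-E)^2/E), E = total/4
total = 250, E = 250/4 = 62.5
(89 - 62.5)^2 / 62.5 = 702.25 / 62.5 = 11.236
(44 - 62.5)^2 / 62.5 = 342.25 / 62.5 = 5.476
(52 - 62.5)^2 / 62.5 = 110.25 / 62.5 = 1.764
(65 - 62.5)^2 / 62.5 = 6.25 / 62.5 = 0.1
chi2 = 18.576

18.5760


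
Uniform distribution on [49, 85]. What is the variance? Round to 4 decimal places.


Var = (b-a)^2 / 12
(b-a)^2 = (85 - 49)^2 = 1296
Var = 1296/12 = 108

108.0000


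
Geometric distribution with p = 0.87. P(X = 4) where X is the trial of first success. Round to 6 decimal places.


P = (1-p)^(k-1) * p
(1-p)^(k-1) = 0.13^3 = 0.002197
P = 0.002197 * 0.87 = 0.00191139

0.001911


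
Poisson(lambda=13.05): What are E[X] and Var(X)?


E[X] = Var(X) = lambda = 13.05

13.05, 13.05


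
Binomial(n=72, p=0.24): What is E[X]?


E[X] = n*p = 72 * 0.24 = 17.28

17.28


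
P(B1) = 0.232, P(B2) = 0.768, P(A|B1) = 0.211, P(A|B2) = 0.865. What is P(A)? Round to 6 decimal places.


P(A) = P(A|B1)*P(B1) + P(A|B2)*P(B2)
P(A|B1)*P(B1) = 0.211 * 0.232 = 0.048952
P(A|B2)*P(B2) = 0.865 * 0.768 = 0.66432
P(A) = 0.048952 + 0.66432 = 0.713272

0.713272


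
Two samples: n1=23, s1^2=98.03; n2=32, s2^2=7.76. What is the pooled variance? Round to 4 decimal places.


sp^2 = ((n1-1)*s1^2 + (n2-1)*s2^2)/(n1+n2-2)
(n1-1)*s1^2 = 22 * 98.03 = 2156.66
(n2-1)*s2^2 = 31 * 7.76 = 240.56
numerator = 2156.66 + 240.56 = 2397.22
n1+n2-2 = 53
sp^2 = 2397.22 / 53 = 119861/2650 ≈ 45.230566

45.2306


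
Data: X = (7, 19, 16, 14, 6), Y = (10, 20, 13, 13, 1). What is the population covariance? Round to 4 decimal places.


Cov = (1/n)*sum((xi-xbar)(yi-ybar))
n = 5, xbar = 62/5 = 12.4, ybar = 57/5 = 11.4
sum((xi-xbar)(yi-ybar)) = 139.2
Cov = 139.2 / 5 = 27.84

27.8400


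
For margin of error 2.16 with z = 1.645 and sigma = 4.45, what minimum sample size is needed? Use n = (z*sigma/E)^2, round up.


z*sigma/E = 1.645 * 4.45 / 2.16 = 29281/8640 ≈ 3.389005
(z*sigma/E)^2 ≈ 11.485352
round up: n = 12

12


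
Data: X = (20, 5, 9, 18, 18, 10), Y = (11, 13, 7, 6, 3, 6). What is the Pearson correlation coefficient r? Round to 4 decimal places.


r = sum((xi-xbar)(yi-ybar)) / sqrt(sum((xi-xbar)^2) * sum((yi-ybar)^2))
n = 6, xbar = 80/6 = 40/3 ≈ 13.333333, ybar = 46/6 = 23/3 ≈ 7.666667
Sxy = sum((xi-xbar)(yi-ybar)) = -130/3 ≈ -43.333333
Sxx = sum((xi-xbar)^2) = 562/3 ≈ 187.333333
Syy = sum((yi-ybar)^2) = 202/3 ≈ 67.333333
sqrt(Sxx*Syy) ≈ 112.311076
r = Sxy / sqrt(Sxx*Syy) = -43.333333 / 112.311076 ≈ -0.385833

-0.3858


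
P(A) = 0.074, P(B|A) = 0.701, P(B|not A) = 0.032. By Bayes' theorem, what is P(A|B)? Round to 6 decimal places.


P(A|B) = P(B|A)*P(A) / P(B), P(B) = P(B|A)*P(A) + P(B|not A)*P(not A)
P(B|A)*P(A) = 0.701 * 0.074 = 0.051874
P(B|not A)*P(not A) = 0.032 * 0.926 = 0.029632
P(B) = 0.051874 + 0.029632 = 0.081506
P(A|B) = 0.051874 / 0.081506 ≈ 0.63644394

0.636444


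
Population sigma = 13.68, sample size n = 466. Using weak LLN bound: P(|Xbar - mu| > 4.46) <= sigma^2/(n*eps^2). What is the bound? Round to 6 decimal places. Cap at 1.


bound = min(1, sigma^2/(n*eps^2))
sigma^2 = 13.68^2 = 187.1424
n*eps^2 = 466 * 4.46^2 = 466 * 19.8916 = 9269.4856
sigma^2/(n*eps^2) = 187.1424 / 9269.4856 ≈ 0.02018908

0.020189


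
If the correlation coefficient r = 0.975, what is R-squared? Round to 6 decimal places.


R^2 = r^2 = (0.975)^2 = 0.950625

0.950625


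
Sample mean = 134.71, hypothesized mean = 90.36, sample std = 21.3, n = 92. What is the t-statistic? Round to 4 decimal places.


t = (xbar - mu0) / (s/sqrt(n))
xbar - mu0 = 134.71 - 90.36 = 44.35
sqrt(92) ≈ 9.59166305
s/sqrt(n) = 21.3 / 9.59166305 ≈ 2.22067851
t = 44.35 / 2.22067851 ≈ 19.971374

19.9714


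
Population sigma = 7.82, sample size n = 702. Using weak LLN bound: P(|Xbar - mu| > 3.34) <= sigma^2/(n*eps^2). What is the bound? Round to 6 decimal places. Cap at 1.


bound = min(1, sigma^2/(n*eps^2))
sigma^2 = 7.82^2 = 61.1524
n*eps^2 = 702 * 3.34^2 = 702 * 11.1556 = 7831.2312
sigma^2/(n*eps^2) = 61.1524 / 7831.2312 ≈ 0.00780878

0.007809


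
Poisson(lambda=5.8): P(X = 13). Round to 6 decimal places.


P = e^(-lam) * lam^k / k!
e^(-5.8) ≈ 0.003027555
lam^k = 5.8^13 ≈ 8405507041.655687
k! = 13! = 6227020800
P = 0.003027555 * 8405507041.655687 / 6227020800 ≈ 0.004087

0.004087


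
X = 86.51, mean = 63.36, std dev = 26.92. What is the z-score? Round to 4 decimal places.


z = (X - mu) / sigma
X - mu = 86.51 - 63.36 = 23.15
z = 23.15 / 26.92 = 2315/2692 ≈ 0.859955

0.8600


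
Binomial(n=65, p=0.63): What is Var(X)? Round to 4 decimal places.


Var = n*p*(1-p) = 65 * 0.63 * 0.37 = 15.1515

15.1515


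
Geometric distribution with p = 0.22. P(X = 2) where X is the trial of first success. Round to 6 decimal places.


P = (1-p)^(k-1) * p
(1-p)^(k-1) = 0.78^1 = 0.78
P = 0.78 * 0.22 = 0.1716

0.171600


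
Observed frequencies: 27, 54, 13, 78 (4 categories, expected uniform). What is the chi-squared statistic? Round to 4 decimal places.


chi2 = sum((O-E)^2/E), E = total/4
total = 172, E = 172/4 = 43
(27 - 43)^2 / 43 = 256 / 43 = 256/43 ≈ 5.953488
(54 - 43)^2 / 43 = 121 / 43 = 121/43 ≈ 2.813953
(13 - 43)^2 / 43 = 900 / 43 = 900/43 ≈ 20.930233
(78 - 43)^2 / 43 = 1225 / 43 = 1225/43 ≈ 28.488372
chi2 = 2502/43 ≈ 58.186047

58.1860


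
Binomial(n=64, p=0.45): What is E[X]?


E[X] = n*p = 64 * 0.45 = 28.8

28.8


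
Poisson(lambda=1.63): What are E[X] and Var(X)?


E[X] = Var(X) = lambda = 1.63

1.63, 1.63


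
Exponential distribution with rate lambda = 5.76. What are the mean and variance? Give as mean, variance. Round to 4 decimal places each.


mean = 1/lam, var = 1/lam^2
mean = 1 / 5.76 = 25/144 ≈ 0.173611
lam^2 = 5.76^2 = 33.1776
var = 1 / 33.1776 ≈ 0.030141

0.1736, 0.0301


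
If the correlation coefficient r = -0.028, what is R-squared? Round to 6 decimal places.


R^2 = r^2 = (-0.028)^2 = 0.000784

0.000784


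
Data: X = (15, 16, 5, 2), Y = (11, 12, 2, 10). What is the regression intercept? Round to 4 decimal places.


a = ybar - b*xbar, where b = sum((xi-xbar)(yi-ybar)) / sum((xi-xbar)^2)
n = 4, xbar = 38/4 = 9.5, ybar = 35/4 = 8.75
Sxy = sum((xi-xbar)(yi-ybar)) = 54.5
Sxx = sum((xi-xbar)^2) = 149
b = Sxy / Sxx = 109/298 ≈ 0.365772
a = 8.75 - 0.365772 * 9.5 = 786/149 ≈ 5.275168

5.2752


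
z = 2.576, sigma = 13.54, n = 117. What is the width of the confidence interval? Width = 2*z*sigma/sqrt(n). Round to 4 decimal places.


width = 2*z*sigma/sqrt(n)
2*z*sigma = 2 * 2.576 * 13.54 = 69.75808
sqrt(117) ≈ 10.816654
width = 69.75808 / 10.816654 ≈ 6.449137

6.4491


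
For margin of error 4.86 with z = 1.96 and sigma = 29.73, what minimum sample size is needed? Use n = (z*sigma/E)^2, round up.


z*sigma/E = 1.96 * 29.73 / 4.86 = 48559/4050 ≈ 11.989877
(z*sigma/E)^2 ≈ 143.757140
round up: n = 144

144


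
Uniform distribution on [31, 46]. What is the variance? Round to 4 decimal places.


Var = (b-a)^2 / 12
(b-a)^2 = (46 - 31)^2 = 225
Var = 225/12 = 18.75

18.7500


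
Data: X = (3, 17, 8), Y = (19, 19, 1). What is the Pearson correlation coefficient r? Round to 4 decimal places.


r = sum((xi-xbar)(yi-ybar)) / sqrt(sum((xi-xbar)^2) * sum((yi-ybar)^2))
n = 3, xbar = 28/3 ≈ 9.333333, ybar = 39/3 = 13
Sxy = sum((xi-xbar)(yi-ybar)) = 24
Sxx = sum((xi-xbar)^2) = 302/3 ≈ 100.666667
Syy = sum((yi-ybar)^2) = 216
sqrt(Sxx*Syy) ≈ 147.458469
r = Sxy / sqrt(Sxx*Syy) = 24 / 147.458469 ≈ 0.162758

0.1628


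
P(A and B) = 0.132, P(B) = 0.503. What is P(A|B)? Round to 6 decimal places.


P(A|B) = P(A and B) / P(B) = 0.132 / 0.503 = 132/503 ≈ 0.26242545

0.262425


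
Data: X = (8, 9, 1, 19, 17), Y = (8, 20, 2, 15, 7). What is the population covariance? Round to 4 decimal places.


Cov = (1/n)*sum((xi-xbar)(yi-ybar))
n = 5, xbar = 54/5 = 10.8, ybar = 52/5 = 10.4
sum((xi-xbar)(yi-ybar)) = 88.4
Cov = 88.4 / 5 = 17.68

17.6800


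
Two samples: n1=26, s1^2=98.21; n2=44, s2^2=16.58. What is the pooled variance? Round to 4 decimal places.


sp^2 = ((n1-1)*s1^2 + (n2-1)*s2^2)/(n1+n2-2)
(n1-1)*s1^2 = 25 * 98.21 = 2455.25
(n2-1)*s2^2 = 43 * 16.58 = 712.94
numerator = 2455.25 + 712.94 = 3168.19
n1+n2-2 = 68
sp^2 = 3168.19 / 68 = 316819/6800 ≈ 46.591029

46.5910


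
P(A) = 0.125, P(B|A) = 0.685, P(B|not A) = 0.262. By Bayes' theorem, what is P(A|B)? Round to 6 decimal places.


P(A|B) = P(B|A)*P(A) / P(B), P(B) = P(B|A)*P(A) + P(B|not A)*P(not A)
P(B|A)*P(A) = 0.685 * 0.125 = 0.085625
P(B|not A)*P(not A) = 0.262 * 0.875 = 0.22925
P(B) = 0.085625 + 0.22925 = 0.314875
P(A|B) = 0.085625 / 0.314875 = 685/2519 ≈ 0.27193331

0.271933


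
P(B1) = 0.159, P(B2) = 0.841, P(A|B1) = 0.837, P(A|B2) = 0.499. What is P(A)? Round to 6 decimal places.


P(A) = P(A|B1)*P(B1) + P(A|B2)*P(B2)
P(A|B1)*P(B1) = 0.837 * 0.159 = 0.133083
P(A|B2)*P(B2) = 0.499 * 0.841 = 0.419659
P(A) = 0.133083 + 0.419659 = 0.552742

0.552742


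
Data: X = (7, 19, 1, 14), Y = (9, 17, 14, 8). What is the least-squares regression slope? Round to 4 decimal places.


b = sum((xi-xbar)(yi-ybar)) / sum((xi-xbar)^2)
n = 4, xbar = 41/4 = 10.25, ybar = 48/4 = 12
Sxy = sum((xi-xbar)(yi-ybar)) = 20
Sxx = sum((xi-xbar)^2) = 186.75
b = Sxy / Sxx = 80/747 ≈ 0.107095

0.1071


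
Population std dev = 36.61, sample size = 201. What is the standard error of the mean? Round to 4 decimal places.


SE = sigma / sqrt(n)
sqrt(201) ≈ 14.177447
SE = 36.61 / 14.177447 ≈ 2.582270

2.5823


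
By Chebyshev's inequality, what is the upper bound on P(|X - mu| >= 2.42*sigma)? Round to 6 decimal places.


P <= 1/k^2
k^2 = 2.42^2 = 5.8564
1/k^2 = 1 / 5.8564 ≈ 0.17075336

0.170753


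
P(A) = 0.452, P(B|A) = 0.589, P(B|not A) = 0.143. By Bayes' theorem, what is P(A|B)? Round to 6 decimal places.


P(A|B) = P(B|A)*P(A) / P(B), P(B) = P(B|A)*P(A) + P(B|not A)*P(not A)
P(B|A)*P(A) = 0.589 * 0.452 = 0.266228
P(B|not A)*P(not A) = 0.143 * 0.548 = 0.078364
P(B) = 0.266228 + 0.078364 = 0.344592
P(A|B) = 0.266228 / 0.344592 ≈ 0.77258903

0.772589


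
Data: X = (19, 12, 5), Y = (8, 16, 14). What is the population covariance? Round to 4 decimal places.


Cov = (1/n)*sum((xi-xbar)(yi-ybar))
n = 3, xbar = 36/3 = 12, ybar = 38/3 ≈ 12.666667
sum((xi-xbar)(yi-ybar)) = -42
Cov = -42 / 3 = -14

-14.0000


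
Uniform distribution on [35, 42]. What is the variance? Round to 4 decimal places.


Var = (b-a)^2 / 12
(b-a)^2 = (42 - 35)^2 = 49
Var = 49/12 ≈ 4.083333

4.0833


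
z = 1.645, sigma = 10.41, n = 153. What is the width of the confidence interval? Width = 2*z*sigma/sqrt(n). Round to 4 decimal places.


width = 2*z*sigma/sqrt(n)
2*z*sigma = 2 * 1.645 * 10.41 = 34.2489
sqrt(153) ≈ 12.369317
width = 34.2489 / 12.369317 ≈ 2.768859

2.7689


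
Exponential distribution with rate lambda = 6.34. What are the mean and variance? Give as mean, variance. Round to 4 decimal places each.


mean = 1/lam, var = 1/lam^2
mean = 1 / 6.34 = 50/317 ≈ 0.157729
lam^2 = 6.34^2 = 40.1956
var = 1 / 40.1956 ≈ 0.024878

0.1577, 0.0249


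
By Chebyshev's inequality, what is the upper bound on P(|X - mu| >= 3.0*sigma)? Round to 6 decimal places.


P <= 1/k^2
k^2 = 3.0^2 = 9
1/k^2 = 1 / 9 = 1/9 ≈ 0.11111111

0.111111


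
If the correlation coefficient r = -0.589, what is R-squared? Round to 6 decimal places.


R^2 = r^2 = (-0.589)^2 = 0.346921

0.346921


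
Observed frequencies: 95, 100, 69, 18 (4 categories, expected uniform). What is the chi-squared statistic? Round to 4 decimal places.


chi2 = sum((O-E)^2/E), E = total/4
total = 282, E = 282/4 = 70.5
(95 - 70.5)^2 / 70.5 = 600.25 / 70.5 = 2401/282 ≈ 8.514184
(100 - 70.5)^2 / 70.5 = 870.25 / 70.5 = 3481/282 ≈ 12.343972
(69 - 70.5)^2 / 70.5 = 2.25 / 70.5 = 3/94 ≈ 0.031915
(18 - 70.5)^2 / 70.5 = 2756.25 / 70.5 = 3675/94 ≈ 39.095745
chi2 = 8458/141 ≈ 59.985816

59.9858


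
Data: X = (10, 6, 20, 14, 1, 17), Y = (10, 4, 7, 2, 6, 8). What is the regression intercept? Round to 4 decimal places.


a = ybar - b*xbar, where b = sum((xi-xbar)(yi-ybar)) / sum((xi-xbar)^2)
n = 6, xbar = 68/6 = 34/3 ≈ 11.333333, ybar = 37/6 ≈ 6.166667
Sxy = sum((xi-xbar)(yi-ybar)) = 44/3 ≈ 14.666667
Sxx = sum((xi-xbar)^2) = 754/3 ≈ 251.333333
b = Sxy / Sxx = 22/377 ≈ 0.058355
a = 6.166667 - 0.058355 * 11.333333 = 4151/754 ≈ 5.505305

5.5053


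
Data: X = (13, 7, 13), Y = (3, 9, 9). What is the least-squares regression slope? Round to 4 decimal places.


b = sum((xi-xbar)(yi-ybar)) / sum((xi-xbar)^2)
n = 3, xbar = 33/3 = 11, ybar = 21/3 = 7
Sxy = sum((xi-xbar)(yi-ybar)) = -12
Sxx = sum((xi-xbar)^2) = 24
b = Sxy / Sxx = -0.5

-0.5000


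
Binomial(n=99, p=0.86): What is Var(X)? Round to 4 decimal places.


Var = n*p*(1-p) = 99 * 0.86 * 0.14 = 11.9196

11.9196


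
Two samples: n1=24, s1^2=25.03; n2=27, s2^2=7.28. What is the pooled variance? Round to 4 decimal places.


sp^2 = ((n1-1)*s1^2 + (n2-1)*s2^2)/(n1+n2-2)
(n1-1)*s1^2 = 23 * 25.03 = 575.69
(n2-1)*s2^2 = 26 * 7.28 = 189.28
numerator = 575.69 + 189.28 = 764.97
n1+n2-2 = 49
sp^2 = 764.97 / 49 = 76497/4900 ≈ 15.611633

15.6116


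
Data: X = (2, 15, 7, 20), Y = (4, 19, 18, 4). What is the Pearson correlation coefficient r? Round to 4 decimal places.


r = sum((xi-xbar)(yi-ybar)) / sqrt(sum((xi-xbar)^2) * sum((yi-ybar)^2))
n = 4, xbar = 44/4 = 11, ybar = 45/4 = 11.25
Sxy = sum((xi-xbar)(yi-ybar)) = 4
Sxx = sum((xi-xbar)^2) = 194
Syy = sum((yi-ybar)^2) = 210.75
sqrt(Sxx*Syy) ≈ 202.201632
r = Sxy / sqrt(Sxx*Syy) = 4 / 202.201632 ≈ 0.019782

0.0198


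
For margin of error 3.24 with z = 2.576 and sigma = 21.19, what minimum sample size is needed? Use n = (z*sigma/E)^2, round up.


z*sigma/E = 2.576 * 21.19 / 3.24 ≈ 16.847358
(z*sigma/E)^2 ≈ 283.833472
round up: n = 284

284


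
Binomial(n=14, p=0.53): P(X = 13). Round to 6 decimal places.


P = C(n,k) * p^k * (1-p)^(n-k)
C(14,13) = 14
p^k = 0.53^13 ≈ 0.0002603672
(1-p)^(n-k) = 0.47^1 = 0.47
P = 14 * 0.0002603672 * 0.47 ≈ 0.001713

0.001713


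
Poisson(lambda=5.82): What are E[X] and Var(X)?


E[X] = Var(X) = lambda = 5.82

5.82, 5.82


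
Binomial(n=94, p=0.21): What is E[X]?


E[X] = n*p = 94 * 0.21 = 19.74

19.74


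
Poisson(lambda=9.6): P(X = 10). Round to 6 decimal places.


P = e^(-lam) * lam^k / k!
e^(-9.6) ≈ 0.00006772874
lam^k = 9.6^10 ≈ 6648326359.915010
k! = 10! = 3628800
P = 0.00006772874 * 6648326359.915010 / 3628800 ≈ 0.124086

0.124086


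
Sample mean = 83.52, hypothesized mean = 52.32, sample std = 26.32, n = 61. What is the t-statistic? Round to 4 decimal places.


t = (xbar - mu0) / (s/sqrt(n))
xbar - mu0 = 83.52 - 52.32 = 31.2
sqrt(61) ≈ 7.81024968
s/sqrt(n) = 26.32 / 7.81024968 ≈ 3.36993068
t = 31.2 / 3.36993068 ≈ 9.258351

9.2584


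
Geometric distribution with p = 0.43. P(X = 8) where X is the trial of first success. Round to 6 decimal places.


P = (1-p)^(k-1) * p
(1-p)^(k-1) = 0.57^7 ≈ 0.01954897
P = 0.01954897 * 0.43 ≈ 0.008406059

0.008406


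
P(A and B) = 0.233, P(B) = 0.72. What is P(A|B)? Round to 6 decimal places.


P(A|B) = P(A and B) / P(B) = 0.233 / 0.72 = 233/720 ≈ 0.32361111

0.323611


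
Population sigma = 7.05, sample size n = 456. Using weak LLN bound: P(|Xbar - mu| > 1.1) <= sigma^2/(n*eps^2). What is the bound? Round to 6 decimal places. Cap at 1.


bound = min(1, sigma^2/(n*eps^2))
sigma^2 = 7.05^2 = 49.7025
n*eps^2 = 456 * 1.1^2 = 456 * 1.21 = 551.76
sigma^2/(n*eps^2) = 49.7025 / 551.76 ≈ 0.09007993

0.090080


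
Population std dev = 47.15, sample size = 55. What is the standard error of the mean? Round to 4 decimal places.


SE = sigma / sqrt(n)
sqrt(55) ≈ 7.416198
SE = 47.15 / 7.416198 ≈ 6.357705

6.3577


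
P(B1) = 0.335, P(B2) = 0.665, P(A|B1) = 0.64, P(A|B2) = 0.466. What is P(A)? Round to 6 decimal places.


P(A) = P(A|B1)*P(B1) + P(A|B2)*P(B2)
P(A|B1)*P(B1) = 0.64 * 0.335 = 0.2144
P(A|B2)*P(B2) = 0.466 * 0.665 = 0.30989
P(A) = 0.2144 + 0.30989 = 0.52429

0.524290


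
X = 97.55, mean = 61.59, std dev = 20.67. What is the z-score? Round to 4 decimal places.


z = (X - mu) / sigma
X - mu = 97.55 - 61.59 = 35.96
z = 35.96 / 20.67 = 3596/2067 ≈ 1.739719

1.7397


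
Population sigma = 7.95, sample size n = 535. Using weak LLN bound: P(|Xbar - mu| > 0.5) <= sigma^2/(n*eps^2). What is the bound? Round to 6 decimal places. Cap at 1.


bound = min(1, sigma^2/(n*eps^2))
sigma^2 = 7.95^2 = 63.2025
n*eps^2 = 535 * 0.5^2 = 535 * 0.25 = 133.75
sigma^2/(n*eps^2) = 63.2025 / 133.75 ≈ 0.47254206

0.472542


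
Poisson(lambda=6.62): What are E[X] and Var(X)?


E[X] = Var(X) = lambda = 6.62

6.62, 6.62


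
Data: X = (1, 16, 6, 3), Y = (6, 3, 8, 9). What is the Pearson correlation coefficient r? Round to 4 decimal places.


r = sum((xi-xbar)(yi-ybar)) / sqrt(sum((xi-xbar)^2) * sum((yi-ybar)^2))
n = 4, xbar = 26/4 = 6.5, ybar = 26/4 = 6.5
Sxy = sum((xi-xbar)(yi-ybar)) = -40
Sxx = sum((xi-xbar)^2) = 133
Syy = sum((yi-ybar)^2) = 21
sqrt(Sxx*Syy) ≈ 52.848841
r = Sxy / sqrt(Sxx*Syy) = -40 / 52.848841 ≈ -0.756876

-0.7569


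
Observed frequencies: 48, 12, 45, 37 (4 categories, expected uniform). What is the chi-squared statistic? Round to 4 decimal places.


chi2 = sum((O-E)^2/E), E = total/4
total = 142, E = 142/4 = 35.5
(48 - 35.5)^2 / 35.5 = 156.25 / 35.5 = 625/142 ≈ 4.401408
(12 - 35.5)^2 / 35.5 = 552.25 / 35.5 = 2209/142 ≈ 15.556338
(45 - 35.5)^2 / 35.5 = 90.25 / 35.5 = 361/142 ≈ 2.542254
(37 - 35.5)^2 / 35.5 = 2.25 / 35.5 = 9/142 ≈ 0.063380
chi2 = 1602/71 ≈ 22.563380

22.5634


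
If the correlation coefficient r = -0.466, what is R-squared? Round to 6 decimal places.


R^2 = r^2 = (-0.466)^2 = 0.217156

0.217156


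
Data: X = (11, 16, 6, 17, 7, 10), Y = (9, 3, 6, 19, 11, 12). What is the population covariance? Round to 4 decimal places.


Cov = (1/n)*sum((xi-xbar)(yi-ybar))
n = 6, xbar = 67/6 ≈ 11.166667, ybar = 60/6 = 10
sum((xi-xbar)(yi-ybar)) = 33
Cov = 33 / 6 = 5.5

5.5000


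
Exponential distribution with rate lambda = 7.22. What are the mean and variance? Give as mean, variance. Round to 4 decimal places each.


mean = 1/lam, var = 1/lam^2
mean = 1 / 7.22 = 50/361 ≈ 0.138504
lam^2 = 7.22^2 = 52.1284
var = 1 / 52.1284 ≈ 0.019183

0.1385, 0.0192


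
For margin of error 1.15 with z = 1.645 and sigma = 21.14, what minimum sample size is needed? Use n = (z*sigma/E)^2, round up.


z*sigma/E = 1.645 * 21.14 / 1.15 ≈ 30.239391
(z*sigma/E)^2 ≈ 914.420786
round up: n = 915

915


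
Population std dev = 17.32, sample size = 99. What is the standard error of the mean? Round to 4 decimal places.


SE = sigma / sqrt(n)
sqrt(99) ≈ 9.949874
SE = 17.32 / 9.949874 ≈ 1.740725

1.7407


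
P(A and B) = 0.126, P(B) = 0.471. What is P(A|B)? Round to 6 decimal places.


P(A|B) = P(A and B) / P(B) = 0.126 / 0.471 = 42/157 ≈ 0.26751592

0.267516


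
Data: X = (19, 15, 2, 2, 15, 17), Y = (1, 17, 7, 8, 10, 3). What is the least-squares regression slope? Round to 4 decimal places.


b = sum((xi-xbar)(yi-ybar)) / sum((xi-xbar)^2)
n = 6, xbar = 70/6 = 35/3 ≈ 11.666667, ybar = 46/6 = 23/3 ≈ 7.666667
Sxy = sum((xi-xbar)(yi-ybar)) = -95/3 ≈ -31.666667
Sxx = sum((xi-xbar)^2) = 874/3 ≈ 291.333333
b = Sxy / Sxx = -5/46 ≈ -0.108696

-0.1087


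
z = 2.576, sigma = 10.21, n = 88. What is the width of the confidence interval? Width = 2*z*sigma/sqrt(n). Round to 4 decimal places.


width = 2*z*sigma/sqrt(n)
2*z*sigma = 2 * 2.576 * 10.21 = 52.60192
sqrt(88) ≈ 9.380832
width = 52.60192 / 9.380832 ≈ 5.607384

5.6074


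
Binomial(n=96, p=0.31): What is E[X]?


E[X] = n*p = 96 * 0.31 = 29.76

29.76


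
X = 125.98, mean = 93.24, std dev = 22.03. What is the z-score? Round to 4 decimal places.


z = (X - mu) / sigma
X - mu = 125.98 - 93.24 = 32.74
z = 32.74 / 22.03 = 3274/2203 ≈ 1.486155

1.4862


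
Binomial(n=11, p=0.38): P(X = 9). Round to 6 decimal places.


P = C(n,k) * p^k * (1-p)^(n-k)
C(11,9) = 55
p^k = 0.38^9 ≈ 0.0001652161
(1-p)^(n-k) = 0.62^2 = 0.3844
P = 55 * 0.0001652161 * 0.3844 ≈ 0.003493

0.003493


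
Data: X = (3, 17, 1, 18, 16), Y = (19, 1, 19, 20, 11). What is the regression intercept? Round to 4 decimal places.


a = ybar - b*xbar, where b = sum((xi-xbar)(yi-ybar)) / sum((xi-xbar)^2)
n = 5, xbar = 55/5 = 11, ybar = 70/5 = 14
Sxy = sum((xi-xbar)(yi-ybar)) = -141
Sxx = sum((xi-xbar)^2) = 274
b = Sxy / Sxx = -141/274 ≈ -0.514599
a = 14 - (-0.514599) * 11 = 5387/274 ≈ 19.660584

19.6606


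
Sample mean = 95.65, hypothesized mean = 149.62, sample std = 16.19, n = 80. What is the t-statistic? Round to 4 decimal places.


t = (xbar - mu0) / (s/sqrt(n))
xbar - mu0 = 95.65 - 149.62 = -53.97
sqrt(80) ≈ 8.94427191
s/sqrt(n) = 16.19 / 8.94427191 ≈ 1.81009703
t = -53.97 / 1.81009703 ≈ -29.816081

-29.8161


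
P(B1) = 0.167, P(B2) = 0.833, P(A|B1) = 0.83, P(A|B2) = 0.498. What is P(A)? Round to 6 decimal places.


P(A) = P(A|B1)*P(B1) + P(A|B2)*P(B2)
P(A|B1)*P(B1) = 0.83 * 0.167 = 0.13861
P(A|B2)*P(B2) = 0.498 * 0.833 = 0.414834
P(A) = 0.13861 + 0.414834 = 0.553444

0.553444


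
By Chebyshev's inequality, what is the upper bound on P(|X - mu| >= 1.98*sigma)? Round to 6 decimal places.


P <= 1/k^2
k^2 = 1.98^2 = 3.9204
1/k^2 = 1 / 3.9204 = 2500/9801 ≈ 0.25507601

0.255076


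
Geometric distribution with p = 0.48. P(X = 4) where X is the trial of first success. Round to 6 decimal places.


P = (1-p)^(k-1) * p
(1-p)^(k-1) = 0.52^3 = 0.140608
P = 0.140608 * 0.48 = 0.06749184

0.067492


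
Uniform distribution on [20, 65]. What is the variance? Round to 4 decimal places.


Var = (b-a)^2 / 12
(b-a)^2 = (65 - 20)^2 = 2025
Var = 2025/12 = 168.75

168.7500


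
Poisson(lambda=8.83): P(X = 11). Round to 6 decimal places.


P = e^(-lam) * lam^k / k!
e^(-8.83) ≈ 0.0001462782
lam^k = 8.83^11 ≈ 25442966104.361109
k! = 11! = 39916800
P = 0.0001462782 * 25442966104.361109 / 39916800 ≈ 0.093238

0.093238


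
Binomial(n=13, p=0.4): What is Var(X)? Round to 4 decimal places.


Var = n*p*(1-p) = 13 * 0.4 * 0.6 = 3.12

3.1200


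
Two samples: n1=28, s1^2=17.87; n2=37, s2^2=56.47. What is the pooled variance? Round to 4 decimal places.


sp^2 = ((n1-1)*s1^2 + (n2-1)*s2^2)/(n1+n2-2)
(n1-1)*s1^2 = 27 * 17.87 = 482.49
(n2-1)*s2^2 = 36 * 56.47 = 2032.92
numerator = 482.49 + 2032.92 = 2515.41
n1+n2-2 = 63
sp^2 = 2515.41 / 63 = 27949/700 ≈ 39.927143

39.9271


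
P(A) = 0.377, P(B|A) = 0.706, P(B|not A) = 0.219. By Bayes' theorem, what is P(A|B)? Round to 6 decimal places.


P(A|B) = P(B|A)*P(A) / P(B), P(B) = P(B|A)*P(A) + P(B|not A)*P(not A)
P(B|A)*P(A) = 0.706 * 0.377 = 0.266162
P(B|not A)*P(not A) = 0.219 * 0.623 = 0.136437
P(B) = 0.266162 + 0.136437 = 0.402599
P(A|B) = 0.266162 / 0.402599 ≈ 0.66110944

0.661109


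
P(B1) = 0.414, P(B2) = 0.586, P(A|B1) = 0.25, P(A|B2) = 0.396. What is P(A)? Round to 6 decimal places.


P(A) = P(A|B1)*P(B1) + P(A|B2)*P(B2)
P(A|B1)*P(B1) = 0.25 * 0.414 = 0.1035
P(A|B2)*P(B2) = 0.396 * 0.586 = 0.232056
P(A) = 0.1035 + 0.232056 = 0.335556

0.335556


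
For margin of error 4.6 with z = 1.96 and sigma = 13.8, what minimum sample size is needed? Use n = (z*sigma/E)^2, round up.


z*sigma/E = 1.96 * 13.8 / 4.6 = 5.88
(z*sigma/E)^2 = 34.5744
round up: n = 35

35


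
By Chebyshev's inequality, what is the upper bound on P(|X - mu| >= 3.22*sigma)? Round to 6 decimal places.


P <= 1/k^2
k^2 = 3.22^2 = 10.3684
1/k^2 = 1 / 10.3684 ≈ 0.09644690

0.096447


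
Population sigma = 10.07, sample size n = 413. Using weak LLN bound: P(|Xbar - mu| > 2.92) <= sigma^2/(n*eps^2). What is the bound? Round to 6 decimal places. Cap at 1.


bound = min(1, sigma^2/(n*eps^2))
sigma^2 = 10.07^2 = 101.4049
n*eps^2 = 413 * 2.92^2 = 413 * 8.5264 = 3521.4032
sigma^2/(n*eps^2) = 101.4049 / 3521.4032 ≈ 0.02879673

0.028797


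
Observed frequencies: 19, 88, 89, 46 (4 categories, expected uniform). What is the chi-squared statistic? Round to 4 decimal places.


chi2 = sum((O-E)^2/E), E = total/4
total = 242, E = 242/4 = 60.5
(19 - 60.5)^2 / 60.5 = 1722.25 / 60.5 = 6889/242 ≈ 28.466942
(88 - 60.5)^2 / 60.5 = 756.25 / 60.5 = 12.5
(89 - 60.5)^2 / 60.5 = 812.25 / 60.5 = 3249/242 ≈ 13.425620
(46 - 60.5)^2 / 60.5 = 210.25 / 60.5 = 841/242 ≈ 3.475207
chi2 = 7002/121 ≈ 57.867769

57.8678


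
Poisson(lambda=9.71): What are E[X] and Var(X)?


E[X] = Var(X) = lambda = 9.71

9.71, 9.71


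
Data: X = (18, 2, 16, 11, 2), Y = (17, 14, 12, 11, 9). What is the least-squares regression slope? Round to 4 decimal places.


b = sum((xi-xbar)(yi-ybar)) / sum((xi-xbar)^2)
n = 5, xbar = 49/5 = 9.8, ybar = 63/5 = 12.6
Sxy = sum((xi-xbar)(yi-ybar)) = 47.6
Sxx = sum((xi-xbar)^2) = 228.8
b = Sxy / Sxx = 119/572 ≈ 0.208042

0.2080


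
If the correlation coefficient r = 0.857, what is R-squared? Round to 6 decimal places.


R^2 = r^2 = (0.857)^2 = 0.734449

0.734449


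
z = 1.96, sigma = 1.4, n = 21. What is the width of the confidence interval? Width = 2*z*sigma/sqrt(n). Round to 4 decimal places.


width = 2*z*sigma/sqrt(n)
2*z*sigma = 2 * 1.96 * 1.4 = 5.488
sqrt(21) ≈ 4.582576
width = 5.488 / 4.582576 ≈ 1.197580

1.1976


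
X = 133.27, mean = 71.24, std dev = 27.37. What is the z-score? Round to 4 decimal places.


z = (X - mu) / sigma
X - mu = 133.27 - 71.24 = 62.03
z = 62.03 / 27.37 = 6203/2737 ≈ 2.266350

2.2664


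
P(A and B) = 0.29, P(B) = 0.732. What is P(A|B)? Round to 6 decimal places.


P(A|B) = P(A and B) / P(B) = 0.29 / 0.732 = 145/366 ≈ 0.39617486

0.396175


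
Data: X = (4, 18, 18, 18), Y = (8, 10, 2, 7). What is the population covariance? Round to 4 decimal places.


Cov = (1/n)*sum((xi-xbar)(yi-ybar))
n = 4, xbar = 58/4 = 14.5, ybar = 27/4 = 6.75
sum((xi-xbar)(yi-ybar)) = -17.5
Cov = -17.5 / 4 = -4.375

-4.3750


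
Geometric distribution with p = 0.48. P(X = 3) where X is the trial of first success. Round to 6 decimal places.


P = (1-p)^(k-1) * p
(1-p)^(k-1) = 0.52^2 = 0.2704
P = 0.2704 * 0.48 = 0.129792

0.129792


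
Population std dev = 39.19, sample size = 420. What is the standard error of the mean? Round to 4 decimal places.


SE = sigma / sqrt(n)
sqrt(420) ≈ 20.493902
SE = 39.19 / 20.493902 ≈ 1.912276

1.9123


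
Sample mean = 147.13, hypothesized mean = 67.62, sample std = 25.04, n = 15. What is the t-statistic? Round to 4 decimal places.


t = (xbar - mu0) / (s/sqrt(n))
xbar - mu0 = 147.13 - 67.62 = 79.51
sqrt(15) ≈ 3.87298335
s/sqrt(n) = 25.04 / 3.87298335 ≈ 6.46530020
t = 79.51 / 6.46530020 ≈ 12.297959

12.2980


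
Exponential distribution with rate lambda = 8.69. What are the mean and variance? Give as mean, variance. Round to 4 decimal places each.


mean = 1/lam, var = 1/lam^2
mean = 1 / 8.69 = 100/869 ≈ 0.115075
lam^2 = 8.69^2 = 75.5161
var = 1 / 75.5161 ≈ 0.013242

0.1151, 0.0132


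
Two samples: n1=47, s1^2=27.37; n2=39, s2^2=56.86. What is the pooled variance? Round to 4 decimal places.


sp^2 = ((n1-1)*s1^2 + (n2-1)*s2^2)/(n1+n2-2)
(n1-1)*s1^2 = 46 * 27.37 = 1259.02
(n2-1)*s2^2 = 38 * 56.86 = 2160.68
numerator = 1259.02 + 2160.68 = 3419.7
n1+n2-2 = 84
sp^2 = 3419.7 / 84 = 11399/280 ≈ 40.710714

40.7107


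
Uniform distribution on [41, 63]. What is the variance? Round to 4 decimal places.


Var = (b-a)^2 / 12
(b-a)^2 = (63 - 41)^2 = 484
Var = 484/12 ≈ 40.333333

40.3333


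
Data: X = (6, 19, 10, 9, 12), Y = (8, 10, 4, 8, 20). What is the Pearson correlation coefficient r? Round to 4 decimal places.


r = sum((xi-xbar)(yi-ybar)) / sqrt(sum((xi-xbar)^2) * sum((yi-ybar)^2))
n = 5, xbar = 56/5 = 11.2, ybar = 50/5 = 10
Sxy = sum((xi-xbar)(yi-ybar)) = 30
Sxx = sum((xi-xbar)^2) = 94.8
Syy = sum((yi-ybar)^2) = 144
sqrt(Sxx*Syy) ≈ 116.838350
r = Sxy / sqrt(Sxx*Syy) = 30 / 116.838350 ≈ 0.256765

0.2568


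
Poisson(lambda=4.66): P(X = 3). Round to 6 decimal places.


P = e^(-lam) * lam^k / k!
e^(-4.66) ≈ 0.009466462
lam^k = 4.66^3 = 101.194696
k! = 3! = 6
P = 0.009466462 * 101.194696 / 6 ≈ 0.159659

0.159659


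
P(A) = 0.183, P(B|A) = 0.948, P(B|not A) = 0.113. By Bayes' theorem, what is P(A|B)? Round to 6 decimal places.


P(A|B) = P(B|A)*P(A) / P(B), P(B) = P(B|A)*P(A) + P(B|not A)*P(not A)
P(B|A)*P(A) = 0.948 * 0.183 = 0.173484
P(B|not A)*P(not A) = 0.113 * 0.817 = 0.092321
P(B) = 0.173484 + 0.092321 = 0.265805
P(A|B) = 0.173484 / 0.265805 ≈ 0.65267395

0.652674


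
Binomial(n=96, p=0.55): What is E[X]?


E[X] = n*p = 96 * 0.55 = 52.8

52.8


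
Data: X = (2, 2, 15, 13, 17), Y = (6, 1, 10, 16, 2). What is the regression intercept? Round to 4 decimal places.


a = ybar - b*xbar, where b = sum((xi-xbar)(yi-ybar)) / sum((xi-xbar)^2)
n = 5, xbar = 49/5 = 9.8, ybar = 35/5 = 7
Sxy = sum((xi-xbar)(yi-ybar)) = 63
Sxx = sum((xi-xbar)^2) = 210.8
b = Sxy / Sxx = 315/1054 ≈ 0.298861
a = 7 - 0.298861 * 9.8 = 4291/1054 ≈ 4.071157

4.0712


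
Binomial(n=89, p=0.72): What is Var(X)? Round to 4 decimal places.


Var = n*p*(1-p) = 89 * 0.72 * 0.28 = 17.9424

17.9424


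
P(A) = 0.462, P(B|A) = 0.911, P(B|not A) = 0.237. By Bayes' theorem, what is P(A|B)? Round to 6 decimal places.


P(A|B) = P(B|A)*P(A) / P(B), P(B) = P(B|A)*P(A) + P(B|not A)*P(not A)
P(B|A)*P(A) = 0.911 * 0.462 = 0.420882
P(B|not A)*P(not A) = 0.237 * 0.538 = 0.127506
P(B) = 0.420882 + 0.127506 = 0.548388
P(A|B) = 0.420882 / 0.548388 ≈ 0.76748944

0.767489


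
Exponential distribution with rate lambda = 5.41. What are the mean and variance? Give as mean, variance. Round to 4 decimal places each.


mean = 1/lam, var = 1/lam^2
mean = 1 / 5.41 = 100/541 ≈ 0.184843
lam^2 = 5.41^2 = 29.2681
var = 1 / 29.2681 ≈ 0.034167

0.1848, 0.0342


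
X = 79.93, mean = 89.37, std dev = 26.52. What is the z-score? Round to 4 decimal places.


z = (X - mu) / sigma
X - mu = 79.93 - 89.37 = -9.44
z = -9.44 / 26.52 = -236/663 ≈ -0.355958

-0.3560
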